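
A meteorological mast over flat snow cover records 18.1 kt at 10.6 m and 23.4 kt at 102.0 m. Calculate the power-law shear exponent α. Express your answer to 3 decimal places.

α ≈ 0.113

Power law: V₂/V₁ = (z₂/z₁)^α ⇒ α = ln(V₂/V₁) / ln(z₂/z₁)
α = ln(23.4/18.1) / ln(102.0/10.6) = ln(1.2928) / ln(9.6226)
  = 0.25682 / 2.26412 = 0.11343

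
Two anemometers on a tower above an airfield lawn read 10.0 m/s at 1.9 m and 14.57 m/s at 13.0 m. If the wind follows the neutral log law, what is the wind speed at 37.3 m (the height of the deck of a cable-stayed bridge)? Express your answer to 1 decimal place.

Log law: V ∝ ln(z/z₀). From the pair, with r = V₁/V₂ = 0.68634,
ln z₀ = (ln z₁ − r·ln z₂)/(1 − r) = (0.6419 − 0.68634×2.5649)/0.31366 = -3.5662 → z₀ = 0.02826 m
V₃ = V₁ · ln(z₃/z₀)/ln(z₁/z₀) = 10.0 × 7.1852/4.2081 = 17.0748 m/s

17.1 m/s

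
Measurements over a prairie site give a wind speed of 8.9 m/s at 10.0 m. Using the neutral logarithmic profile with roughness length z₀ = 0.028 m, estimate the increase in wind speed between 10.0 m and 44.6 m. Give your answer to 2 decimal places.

2.26 m/s

Log law: V₂ = V₁ · ln(z₂/z₀)/ln(z₁/z₀) = 8.9 × 7.3733/5.8781 = 11.1638 m/s
ΔV = 11.1638 − 8.9 = 2.2638 m/s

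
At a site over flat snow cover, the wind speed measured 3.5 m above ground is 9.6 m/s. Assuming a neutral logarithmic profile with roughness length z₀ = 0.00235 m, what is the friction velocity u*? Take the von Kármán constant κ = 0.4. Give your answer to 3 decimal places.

u* ≈ 0.526 m/s

Log law: V(z) = (u*/κ) · ln(z/z₀) ⇒ u* = κ · V / ln(z/z₀)
u* = 0.4 × 9.6 / ln(3.5/0.00235) = 0.4 × 9.6 / 7.3061
   = 3.8400 / 7.3061 = 0.5256 m/s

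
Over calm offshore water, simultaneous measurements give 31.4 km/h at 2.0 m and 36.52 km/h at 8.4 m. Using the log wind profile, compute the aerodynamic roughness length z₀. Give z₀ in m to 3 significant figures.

Log law: V(z) ∝ ln(z/z₀). With r = V₁/V₂ = 31.4/36.52 = 0.85980,
r · ln(z₂/z₀) = ln(z₁/z₀) ⇒ ln z₀ = (ln z₁ − r·ln z₂)/(1 − r)
ln z₀ = (0.69315 − 0.85980×2.12823) / 0.14020 = -8.1080
z₀ = exp(-8.1080) = 0.0003011 m

z₀ ≈ 0.000301 m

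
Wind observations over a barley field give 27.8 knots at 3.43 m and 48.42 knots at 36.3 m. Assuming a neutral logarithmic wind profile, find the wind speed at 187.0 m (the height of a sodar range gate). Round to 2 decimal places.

Log law: V ∝ ln(z/z₀). From the pair, with r = V₁/V₂ = 0.57414,
ln z₀ = (ln z₁ − r·ln z₂)/(1 − r) = (1.2326 − 0.57414×3.5918)/0.42586 = -1.9482 → z₀ = 0.1425 m
V₃ = V₁ · ln(z₃/z₀)/ln(z₁/z₀) = 27.8 × 7.1793/3.1808 = 62.7475 knots

62.75 knots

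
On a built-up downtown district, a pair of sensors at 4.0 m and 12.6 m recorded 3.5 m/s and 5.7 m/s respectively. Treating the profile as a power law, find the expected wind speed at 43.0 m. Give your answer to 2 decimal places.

9.60 m/s

First find α: α = ln(V₂/V₁)/ln(z₂/z₁) = ln(5.7/3.5)/ln(12.6/4.0) = 0.48770/1.14740 = 0.4250
Extrapolate from 12.6 m to 43.0 m: V₃ = 5.7 × (43.0/12.6)^0.4250 = 5.7 × 1.6850 = 9.6044 m/s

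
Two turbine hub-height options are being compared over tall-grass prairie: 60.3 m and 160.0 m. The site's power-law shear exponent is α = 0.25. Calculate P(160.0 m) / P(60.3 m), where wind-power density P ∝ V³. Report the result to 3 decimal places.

Speed ratio: V_B/V_A = (z_B/z_A)^α = (160.0/60.3)^0.25 = (2.6534)^0.25 = 1.27629
Power-density ratio: P_B/P_A = (V_B/V_A)³ = (1.27629)³ = 2.07899

2.079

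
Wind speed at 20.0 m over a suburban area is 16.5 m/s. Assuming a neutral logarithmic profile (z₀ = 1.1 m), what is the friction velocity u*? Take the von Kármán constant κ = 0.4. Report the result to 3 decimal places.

u* ≈ 2.276 m/s

Log law: V(z) = (u*/κ) · ln(z/z₀) ⇒ u* = κ · V / ln(z/z₀)
u* = 0.4 × 16.5 / ln(20.0/1.1) = 0.4 × 16.5 / 2.9004
   = 6.6000 / 2.9004 = 2.2755 m/s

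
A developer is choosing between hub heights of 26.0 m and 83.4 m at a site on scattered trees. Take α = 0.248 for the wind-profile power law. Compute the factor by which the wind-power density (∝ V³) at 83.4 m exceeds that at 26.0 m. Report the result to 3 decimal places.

2.380

Speed ratio: V_B/V_A = (z_B/z_A)^α = (83.4/26.0)^0.248 = (3.2077)^0.248 = 1.33517
Power-density ratio: P_B/P_A = (V_B/V_A)³ = (1.33517)³ = 2.38017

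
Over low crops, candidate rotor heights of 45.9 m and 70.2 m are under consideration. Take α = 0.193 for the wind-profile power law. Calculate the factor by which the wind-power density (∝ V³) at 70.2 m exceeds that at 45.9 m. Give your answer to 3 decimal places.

1.279

Speed ratio: V_B/V_A = (z_B/z_A)^α = (70.2/45.9)^0.193 = (1.5294)^0.193 = 1.08546
Power-density ratio: P_B/P_A = (V_B/V_A)³ = (1.08546)³ = 1.27891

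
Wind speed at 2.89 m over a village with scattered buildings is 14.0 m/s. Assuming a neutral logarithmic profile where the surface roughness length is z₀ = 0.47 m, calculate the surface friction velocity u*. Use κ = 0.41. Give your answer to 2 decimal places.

u* ≈ 3.16 m/s

Log law: V(z) = (u*/κ) · ln(z/z₀) ⇒ u* = κ · V / ln(z/z₀)
u* = 0.41 × 14.0 / ln(2.89/0.47) = 0.41 × 14.0 / 1.8163
   = 5.7400 / 1.8163 = 3.1603 m/s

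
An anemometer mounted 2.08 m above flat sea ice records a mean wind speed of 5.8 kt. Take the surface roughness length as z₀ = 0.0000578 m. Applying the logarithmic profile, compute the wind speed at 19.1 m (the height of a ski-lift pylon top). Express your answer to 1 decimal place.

Log law: V(z) ∝ ln(z/z₀), so V₂/V₁ = ln(z₂/z₀) / ln(z₁/z₀).
ln(19.1/0.0000578) = 12.7082, ln(2.08/0.0000578) = 10.4909
V₂ = 5.8 × 12.7082/10.4909 = 5.8 × 1.2114 = 7.0259 kt

7.0 kt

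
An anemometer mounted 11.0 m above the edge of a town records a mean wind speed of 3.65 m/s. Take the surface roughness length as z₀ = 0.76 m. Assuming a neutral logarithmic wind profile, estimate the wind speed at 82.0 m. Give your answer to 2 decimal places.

6.39 m/s

Log law: V(z) ∝ ln(z/z₀), so V₂/V₁ = ln(z₂/z₀) / ln(z₁/z₀).
ln(82.0/0.76) = 4.6812, ln(11.0/0.76) = 2.6723
V₂ = 3.65 × 4.6812/2.6723 = 3.65 × 1.7517 = 6.3937 m/s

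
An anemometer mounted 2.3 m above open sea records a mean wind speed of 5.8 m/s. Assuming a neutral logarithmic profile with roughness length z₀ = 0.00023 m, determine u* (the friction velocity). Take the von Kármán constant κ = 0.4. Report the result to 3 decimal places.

Log law: V(z) = (u*/κ) · ln(z/z₀) ⇒ u* = κ · V / ln(z/z₀)
u* = 0.4 × 5.8 / ln(2.3/0.00023) = 0.4 × 5.8 / 9.2103
   = 2.3200 / 9.2103 = 0.2519 m/s

u* ≈ 0.252 m/s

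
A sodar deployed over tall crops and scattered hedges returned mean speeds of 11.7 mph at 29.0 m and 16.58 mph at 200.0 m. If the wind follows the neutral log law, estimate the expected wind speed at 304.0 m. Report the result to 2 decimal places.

17.64 mph

Log law: V ∝ ln(z/z₀). From the pair, with r = V₁/V₂ = 0.70567,
ln z₀ = (ln z₁ − r·ln z₂)/(1 − r) = (3.3673 − 0.70567×5.2983)/0.29433 = -1.2624 → z₀ = 0.2830 m
V₃ = V₁ · ln(z₃/z₀)/ln(z₁/z₀) = 11.7 × 6.9794/4.6297 = 17.6381 mph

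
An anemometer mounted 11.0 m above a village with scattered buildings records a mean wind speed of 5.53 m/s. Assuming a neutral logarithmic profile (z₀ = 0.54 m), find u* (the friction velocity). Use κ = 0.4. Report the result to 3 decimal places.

Log law: V(z) = (u*/κ) · ln(z/z₀) ⇒ u* = κ · V / ln(z/z₀)
u* = 0.4 × 5.53 / ln(11.0/0.54) = 0.4 × 5.53 / 3.0141
   = 2.2120 / 3.0141 = 0.7339 m/s

u* ≈ 0.734 m/s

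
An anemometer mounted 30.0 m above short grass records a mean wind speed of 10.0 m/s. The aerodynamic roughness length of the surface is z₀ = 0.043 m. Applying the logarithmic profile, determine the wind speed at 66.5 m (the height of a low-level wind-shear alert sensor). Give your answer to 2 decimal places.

Log law: V(z) ∝ ln(z/z₀), so V₂/V₁ = ln(z₂/z₀) / ln(z₁/z₀).
ln(66.5/0.043) = 7.3438, ln(30.0/0.043) = 6.5478
V₂ = 10.0 × 7.3438/6.5478 = 10.0 × 1.1216 = 11.2157 m/s

11.22 m/s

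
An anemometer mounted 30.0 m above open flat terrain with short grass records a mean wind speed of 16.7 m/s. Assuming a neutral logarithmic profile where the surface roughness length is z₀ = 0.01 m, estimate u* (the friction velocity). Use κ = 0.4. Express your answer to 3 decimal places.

Log law: V(z) = (u*/κ) · ln(z/z₀) ⇒ u* = κ · V / ln(z/z₀)
u* = 0.4 × 16.7 / ln(30.0/0.01) = 0.4 × 16.7 / 8.0064
   = 6.6800 / 8.0064 = 0.8343 m/s

u* ≈ 0.834 m/s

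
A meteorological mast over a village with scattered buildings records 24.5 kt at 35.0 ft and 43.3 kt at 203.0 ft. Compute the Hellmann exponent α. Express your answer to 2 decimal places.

α ≈ 0.32

Power law: V₂/V₁ = (z₂/z₁)^α ⇒ α = ln(V₂/V₁) / ln(z₂/z₁)
α = ln(43.3/24.5) / ln(203.0/35.0) = ln(1.7673) / ln(5.8000)
  = 0.56948 / 1.75786 = 0.32396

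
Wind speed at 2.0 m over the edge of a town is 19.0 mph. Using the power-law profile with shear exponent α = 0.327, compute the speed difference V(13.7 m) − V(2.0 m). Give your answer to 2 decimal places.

16.65 mph

Power law: V₂ = V₁ · (z₂/z₁)^α = 19.0 × (6.8500)^0.327 = 35.6471 mph
ΔV = 35.6471 − 19.0 = 16.6471 mph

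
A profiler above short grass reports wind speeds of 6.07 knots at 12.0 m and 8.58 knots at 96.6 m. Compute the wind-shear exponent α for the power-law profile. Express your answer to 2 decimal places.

α ≈ 0.17

Power law: V₂/V₁ = (z₂/z₁)^α ⇒ α = ln(V₂/V₁) / ln(z₂/z₁)
α = ln(8.58/6.07) / ln(96.6/12.0) = ln(1.4135) / ln(8.0500)
  = 0.34608 / 2.08567 = 0.16593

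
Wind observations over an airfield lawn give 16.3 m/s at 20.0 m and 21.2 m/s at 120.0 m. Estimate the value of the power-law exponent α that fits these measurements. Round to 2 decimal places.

Power law: V₂/V₁ = (z₂/z₁)^α ⇒ α = ln(V₂/V₁) / ln(z₂/z₁)
α = ln(21.2/16.3) / ln(120.0/20.0) = ln(1.3006) / ln(6.0000)
  = 0.26284 / 1.79176 = 0.14669

α ≈ 0.15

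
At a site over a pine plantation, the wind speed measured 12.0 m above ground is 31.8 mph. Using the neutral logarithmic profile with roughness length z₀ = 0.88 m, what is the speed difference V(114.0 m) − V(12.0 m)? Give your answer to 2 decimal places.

Log law: V₂ = V₁ · ln(z₂/z₀)/ln(z₁/z₀) = 31.8 × 4.8640/2.6127 = 59.2008 mph
ΔV = 59.2008 − 31.8 = 27.4008 mph

27.40 mph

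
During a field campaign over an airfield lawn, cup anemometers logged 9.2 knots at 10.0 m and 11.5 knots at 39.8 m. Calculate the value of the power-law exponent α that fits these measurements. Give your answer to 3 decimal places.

α ≈ 0.162

Power law: V₂/V₁ = (z₂/z₁)^α ⇒ α = ln(V₂/V₁) / ln(z₂/z₁)
α = ln(11.5/9.2) / ln(39.8/10.0) = ln(1.2500) / ln(3.9800)
  = 0.22314 / 1.38128 = 0.16155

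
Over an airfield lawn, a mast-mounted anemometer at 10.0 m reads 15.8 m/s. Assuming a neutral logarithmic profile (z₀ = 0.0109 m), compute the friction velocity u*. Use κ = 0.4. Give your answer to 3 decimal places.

u* ≈ 0.926 m/s

Log law: V(z) = (u*/κ) · ln(z/z₀) ⇒ u* = κ · V / ln(z/z₀)
u* = 0.4 × 15.8 / ln(10.0/0.0109) = 0.4 × 15.8 / 6.8216
   = 6.3200 / 6.8216 = 0.9265 m/s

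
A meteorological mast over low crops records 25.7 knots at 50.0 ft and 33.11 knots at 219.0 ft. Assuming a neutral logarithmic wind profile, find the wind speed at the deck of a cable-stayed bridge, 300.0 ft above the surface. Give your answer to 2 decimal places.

34.69 knots

Log law: V ∝ ln(z/z₀). From the pair, with r = V₁/V₂ = 0.77620,
ln z₀ = (ln z₁ − r·ln z₂)/(1 − r) = (3.9120 − 0.77620×5.3891)/0.22380 = -1.2108 → z₀ = 0.2980 ft
V₃ = V₁ · ln(z₃/z₀)/ln(z₁/z₀) = 25.7 × 6.9146/5.1228 = 34.6888 knots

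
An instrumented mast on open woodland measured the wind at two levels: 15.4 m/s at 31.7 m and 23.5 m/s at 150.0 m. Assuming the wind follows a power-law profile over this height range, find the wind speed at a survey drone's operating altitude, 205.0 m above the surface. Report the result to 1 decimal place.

25.6 m/s

First find α: α = ln(V₂/V₁)/ln(z₂/z₁) = ln(23.5/15.4)/ln(150.0/31.7) = 0.42263/1.55432 = 0.2719
Extrapolate from 150.0 m to 205.0 m: V₃ = 23.5 × (205.0/150.0)^0.2719 = 23.5 × 1.0886 = 25.5833 m/s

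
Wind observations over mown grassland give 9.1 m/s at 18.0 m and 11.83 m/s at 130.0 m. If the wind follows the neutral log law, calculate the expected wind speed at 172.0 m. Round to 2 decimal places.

Log law: V ∝ ln(z/z₀). From the pair, with r = V₁/V₂ = 0.76923,
ln z₀ = (ln z₁ − r·ln z₂)/(1 − r) = (2.8904 − 0.76923×4.8675)/0.23077 = -3.7002 → z₀ = 0.02472 m
V₃ = V₁ · ln(z₃/z₀)/ln(z₁/z₀) = 9.1 × 8.8477/6.5905 = 12.2166 m/s

12.22 m/s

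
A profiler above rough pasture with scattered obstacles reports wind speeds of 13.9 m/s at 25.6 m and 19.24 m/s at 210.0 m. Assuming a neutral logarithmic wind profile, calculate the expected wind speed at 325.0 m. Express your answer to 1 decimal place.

Log law: V ∝ ln(z/z₀). From the pair, with r = V₁/V₂ = 0.72245,
ln z₀ = (ln z₁ − r·ln z₂)/(1 − r) = (3.2426 − 0.72245×5.3471)/0.27755 = -2.2355 → z₀ = 0.1069 m
V₃ = V₁ · ln(z₃/z₀)/ln(z₁/z₀) = 13.9 × 8.0193/5.4780 = 20.3481 m/s

20.3 m/s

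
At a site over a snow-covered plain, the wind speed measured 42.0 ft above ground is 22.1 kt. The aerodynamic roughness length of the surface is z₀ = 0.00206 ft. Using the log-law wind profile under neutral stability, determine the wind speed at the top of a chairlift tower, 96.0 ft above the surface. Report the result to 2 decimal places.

Log law: V(z) ∝ ln(z/z₀), so V₂/V₁ = ln(z₂/z₀) / ln(z₁/z₀).
ln(96.0/0.00206) = 10.7494, ln(42.0/0.00206) = 9.9227
V₂ = 22.1 × 10.7494/9.9227 = 22.1 × 1.0833 = 23.9412 kt

23.94 kt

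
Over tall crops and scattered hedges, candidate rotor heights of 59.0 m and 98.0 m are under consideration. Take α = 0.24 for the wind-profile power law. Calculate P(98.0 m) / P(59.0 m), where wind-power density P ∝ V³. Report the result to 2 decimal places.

1.44

Speed ratio: V_B/V_A = (z_B/z_A)^α = (98.0/59.0)^0.24 = (1.6610)^0.24 = 1.12951
Power-density ratio: P_B/P_A = (V_B/V_A)³ = (1.12951)³ = 1.44102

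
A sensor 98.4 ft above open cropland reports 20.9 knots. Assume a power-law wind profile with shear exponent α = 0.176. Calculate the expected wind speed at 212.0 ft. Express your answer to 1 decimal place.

Power-law profile: V₂ = V₁ · (z₂/z₁)^α
V₂ = 20.9 × (212.0/98.4)^0.176 = 20.9 × (2.1545)^0.176
    = 20.9 × 1.1446 = 23.9229 knots

23.9 knots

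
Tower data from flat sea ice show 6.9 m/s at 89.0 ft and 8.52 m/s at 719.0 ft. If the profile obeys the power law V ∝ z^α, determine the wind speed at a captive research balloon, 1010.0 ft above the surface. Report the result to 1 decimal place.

First find α: α = ln(V₂/V₁)/ln(z₂/z₁) = ln(8.52/6.9)/ln(719.0/89.0) = 0.21089/2.08922 = 0.1009
Extrapolate from 719.0 ft to 1010.0 ft: V₃ = 8.52 × (1010.0/719.0)^0.1009 = 8.52 × 1.0349 = 8.8174 m/s

8.8 m/s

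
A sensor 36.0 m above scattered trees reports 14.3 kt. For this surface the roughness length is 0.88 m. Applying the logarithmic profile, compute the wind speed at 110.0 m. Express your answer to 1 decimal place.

Log law: V(z) ∝ ln(z/z₀), so V₂/V₁ = ln(z₂/z₀) / ln(z₁/z₀).
ln(110.0/0.88) = 4.8283, ln(36.0/0.88) = 3.7114
V₂ = 14.3 × 4.8283/3.7114 = 14.3 × 1.3010 = 18.6037 kt

18.6 kt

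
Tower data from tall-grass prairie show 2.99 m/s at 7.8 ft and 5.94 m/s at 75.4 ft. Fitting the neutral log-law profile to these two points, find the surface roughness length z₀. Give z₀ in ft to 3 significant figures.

Log law: V(z) ∝ ln(z/z₀). With r = V₁/V₂ = 2.99/5.94 = 0.50337,
r · ln(z₂/z₀) = ln(z₁/z₀) ⇒ ln z₀ = (ln z₁ − r·ln z₂)/(1 − r)
ln z₀ = (2.05412 − 0.50337×4.32281) / 0.49663 = -0.2453
z₀ = exp(-0.2453) = 0.7825 ft

z₀ ≈ 0.782 ft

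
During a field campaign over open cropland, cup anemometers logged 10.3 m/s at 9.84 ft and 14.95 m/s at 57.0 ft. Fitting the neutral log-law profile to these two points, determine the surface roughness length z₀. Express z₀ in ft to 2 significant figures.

Log law: V(z) ∝ ln(z/z₀). With r = V₁/V₂ = 10.3/14.95 = 0.68896,
r · ln(z₂/z₀) = ln(z₁/z₀) ⇒ ln z₀ = (ln z₁ − r·ln z₂)/(1 − r)
ln z₀ = (2.28646 − 0.68896×4.04305) / 0.31104 = -1.6045
z₀ = exp(-1.6045) = 0.2010 ft

z₀ ≈ 0.20 ft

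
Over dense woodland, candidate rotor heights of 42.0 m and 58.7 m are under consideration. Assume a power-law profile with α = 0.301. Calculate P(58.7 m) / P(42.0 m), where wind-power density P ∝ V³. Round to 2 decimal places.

Speed ratio: V_B/V_A = (z_B/z_A)^α = (58.7/42.0)^0.301 = (1.3976)^0.301 = 1.10602
Power-density ratio: P_B/P_A = (V_B/V_A)³ = (1.10602)³ = 1.35296

1.35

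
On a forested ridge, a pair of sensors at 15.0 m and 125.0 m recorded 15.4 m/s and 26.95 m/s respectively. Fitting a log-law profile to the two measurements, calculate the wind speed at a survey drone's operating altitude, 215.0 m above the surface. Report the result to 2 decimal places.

29.90 m/s

Log law: V ∝ ln(z/z₀). From the pair, with r = V₁/V₂ = 0.57143,
ln z₀ = (ln z₁ − r·ln z₂)/(1 − r) = (2.7081 − 0.57143×4.8283)/0.42857 = -0.1190 → z₀ = 0.8878 m
V₃ = V₁ · ln(z₃/z₀)/ln(z₁/z₀) = 15.4 × 5.4896/2.8270 = 29.9043 m/s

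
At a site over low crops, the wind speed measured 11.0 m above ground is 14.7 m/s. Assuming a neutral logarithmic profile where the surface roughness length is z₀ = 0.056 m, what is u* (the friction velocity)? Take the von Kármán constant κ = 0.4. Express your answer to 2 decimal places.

Log law: V(z) = (u*/κ) · ln(z/z₀) ⇒ u* = κ · V / ln(z/z₀)
u* = 0.4 × 14.7 / ln(11.0/0.056) = 0.4 × 14.7 / 5.2803
   = 5.8800 / 5.2803 = 1.1136 m/s

u* ≈ 1.11 m/s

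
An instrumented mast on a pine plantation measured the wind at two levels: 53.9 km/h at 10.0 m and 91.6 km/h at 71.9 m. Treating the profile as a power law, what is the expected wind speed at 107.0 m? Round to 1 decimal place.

101.9 km/h

First find α: α = ln(V₂/V₁)/ln(z₂/z₁) = ln(91.6/53.9)/ln(71.9/10.0) = 0.53030/1.97269 = 0.2688
Extrapolate from 71.9 m to 107.0 m: V₃ = 91.6 × (107.0/71.9)^0.2688 = 91.6 × 1.1128 = 101.9316 km/h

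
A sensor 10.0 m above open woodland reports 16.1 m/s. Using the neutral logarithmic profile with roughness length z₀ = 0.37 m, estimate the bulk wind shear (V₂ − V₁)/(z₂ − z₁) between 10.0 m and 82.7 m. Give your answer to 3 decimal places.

0.142 m/s/m

Log law: V₂ = V₁ · ln(z₂/z₀)/ln(z₁/z₀) = 16.1 × 5.4095/3.2968 = 26.4170 m/s
ΔV/Δz = (26.4170 − 16.1)/(82.7 − 10.0) = 10.3170/72.7000 = 0.14191 m/s/m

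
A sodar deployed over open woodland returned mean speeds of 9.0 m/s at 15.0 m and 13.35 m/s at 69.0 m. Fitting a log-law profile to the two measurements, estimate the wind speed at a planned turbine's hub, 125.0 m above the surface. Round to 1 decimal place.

Log law: V ∝ ln(z/z₀). From the pair, with r = V₁/V₂ = 0.67416,
ln z₀ = (ln z₁ − r·ln z₂)/(1 − r) = (2.7081 − 0.67416×4.2341)/0.32584 = -0.4493 → z₀ = 0.6381 m
V₃ = V₁ · ln(z₃/z₀)/ln(z₁/z₀) = 9.0 × 5.2776/3.1574 = 15.0438 m/s

15.0 m/s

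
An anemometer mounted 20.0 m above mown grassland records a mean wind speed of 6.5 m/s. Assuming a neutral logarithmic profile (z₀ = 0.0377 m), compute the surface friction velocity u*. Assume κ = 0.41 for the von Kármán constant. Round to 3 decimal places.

u* ≈ 0.425 m/s

Log law: V(z) = (u*/κ) · ln(z/z₀) ⇒ u* = κ · V / ln(z/z₀)
u* = 0.41 × 6.5 / ln(20.0/0.0377) = 0.41 × 6.5 / 6.2738
   = 2.6650 / 6.2738 = 0.4248 m/s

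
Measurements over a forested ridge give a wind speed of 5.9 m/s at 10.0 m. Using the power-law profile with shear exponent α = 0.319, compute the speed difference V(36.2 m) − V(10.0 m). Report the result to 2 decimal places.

2.99 m/s

Power law: V₂ = V₁ · (z₂/z₁)^α = 5.9 × (3.6200)^0.319 = 8.8937 m/s
ΔV = 8.8937 − 5.9 = 2.9937 m/s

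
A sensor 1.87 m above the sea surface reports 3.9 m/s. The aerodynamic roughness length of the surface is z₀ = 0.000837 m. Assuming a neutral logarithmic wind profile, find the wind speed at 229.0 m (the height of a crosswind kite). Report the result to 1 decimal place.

Log law: V(z) ∝ ln(z/z₀), so V₂/V₁ = ln(z₂/z₀) / ln(z₁/z₀).
ln(229.0/0.000837) = 12.5194, ln(1.87/0.000837) = 7.7116
V₂ = 3.9 × 12.5194/7.7116 = 3.9 × 1.6234 = 6.3314 m/s

6.3 m/s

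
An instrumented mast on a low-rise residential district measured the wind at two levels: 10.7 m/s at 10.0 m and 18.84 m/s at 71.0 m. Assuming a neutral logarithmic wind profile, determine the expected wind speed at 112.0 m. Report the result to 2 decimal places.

Log law: V ∝ ln(z/z₀). From the pair, with r = V₁/V₂ = 0.56794,
ln z₀ = (ln z₁ − r·ln z₂)/(1 − r) = (2.3026 − 0.56794×4.2627)/0.43206 = -0.2740 → z₀ = 0.7604 m
V₃ = V₁ · ln(z₃/z₀)/ln(z₁/z₀) = 10.7 × 4.9925/2.5765 = 20.7330 m/s

20.73 m/s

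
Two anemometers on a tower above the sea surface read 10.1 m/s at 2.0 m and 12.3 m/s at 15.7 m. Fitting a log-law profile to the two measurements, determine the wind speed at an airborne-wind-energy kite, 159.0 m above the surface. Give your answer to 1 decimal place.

14.8 m/s

Log law: V ∝ ln(z/z₀). From the pair, with r = V₁/V₂ = 0.82114,
ln z₀ = (ln z₁ − r·ln z₂)/(1 − r) = (0.6931 − 0.82114×2.7537)/0.17886 = -8.7665 → z₀ = 0.0001559 m
V₃ = V₁ · ln(z₃/z₀)/ln(z₁/z₀) = 10.1 × 13.8354/9.4596 = 14.7720 m/s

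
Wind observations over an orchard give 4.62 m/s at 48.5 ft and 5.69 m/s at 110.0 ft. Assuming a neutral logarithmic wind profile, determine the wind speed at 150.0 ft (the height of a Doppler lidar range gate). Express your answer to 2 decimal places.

6.10 m/s

Log law: V ∝ ln(z/z₀). From the pair, with r = V₁/V₂ = 0.81195,
ln z₀ = (ln z₁ − r·ln z₂)/(1 − r) = (3.8816 − 0.81195×4.7005)/0.18805 = 0.3457 → z₀ = 1.413 ft
V₃ = V₁ · ln(z₃/z₀)/ln(z₁/z₀) = 4.62 × 4.6650/3.5359 = 6.0952 m/s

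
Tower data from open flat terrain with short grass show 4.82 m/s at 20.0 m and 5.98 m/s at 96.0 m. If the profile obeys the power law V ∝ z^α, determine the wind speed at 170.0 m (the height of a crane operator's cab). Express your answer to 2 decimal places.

6.47 m/s

First find α: α = ln(V₂/V₁)/ln(z₂/z₁) = ln(5.98/4.82)/ln(96.0/20.0) = 0.21565/1.56862 = 0.1375
Extrapolate from 96.0 m to 170.0 m: V₃ = 5.98 × (170.0/96.0)^0.1375 = 5.98 × 1.0817 = 6.4687 m/s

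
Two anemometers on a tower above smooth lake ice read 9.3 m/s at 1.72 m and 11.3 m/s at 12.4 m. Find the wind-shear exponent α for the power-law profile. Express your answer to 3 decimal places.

Power law: V₂/V₁ = (z₂/z₁)^α ⇒ α = ln(V₂/V₁) / ln(z₂/z₁)
α = ln(11.3/9.3) / ln(12.4/1.72) = ln(1.2151) / ln(7.2093)
  = 0.19479 / 1.97537 = 0.09861

α ≈ 0.099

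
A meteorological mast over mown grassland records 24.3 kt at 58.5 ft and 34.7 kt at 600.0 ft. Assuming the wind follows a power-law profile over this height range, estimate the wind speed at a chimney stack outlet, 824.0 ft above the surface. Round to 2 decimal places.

36.43 kt

First find α: α = ln(V₂/V₁)/ln(z₂/z₁) = ln(34.7/24.3)/ln(600.0/58.5) = 0.35626/2.32790 = 0.1530
Extrapolate from 600.0 ft to 824.0 ft: V₃ = 34.7 × (824.0/600.0)^0.1530 = 34.7 × 1.0497 = 36.4263 kt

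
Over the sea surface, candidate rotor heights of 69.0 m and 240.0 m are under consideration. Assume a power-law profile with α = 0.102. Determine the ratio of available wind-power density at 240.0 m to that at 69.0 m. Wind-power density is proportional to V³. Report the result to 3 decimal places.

1.464

Speed ratio: V_B/V_A = (z_B/z_A)^α = (240.0/69.0)^0.102 = (3.4783)^0.102 = 1.13558
Power-density ratio: P_B/P_A = (V_B/V_A)³ = (1.13558)³ = 1.46439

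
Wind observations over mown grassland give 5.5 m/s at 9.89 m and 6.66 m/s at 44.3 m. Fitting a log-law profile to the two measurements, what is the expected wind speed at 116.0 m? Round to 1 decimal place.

Log law: V ∝ ln(z/z₀). From the pair, with r = V₁/V₂ = 0.82583,
ln z₀ = (ln z₁ − r·ln z₂)/(1 − r) = (2.2915 − 0.82583×3.7910)/0.17417 = -4.8180 → z₀ = 0.008083 m
V₃ = V₁ · ln(z₃/z₀)/ln(z₁/z₀) = 5.5 × 9.5716/7.1095 = 7.4047 m/s

7.4 m/s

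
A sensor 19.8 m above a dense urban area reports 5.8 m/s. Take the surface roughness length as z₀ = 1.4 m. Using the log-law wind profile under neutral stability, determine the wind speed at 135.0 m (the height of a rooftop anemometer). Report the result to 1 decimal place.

10.0 m/s

Log law: V(z) ∝ ln(z/z₀), so V₂/V₁ = ln(z₂/z₀) / ln(z₁/z₀).
ln(135.0/1.4) = 4.5688, ln(19.8/1.4) = 2.6492
V₂ = 5.8 × 4.5688/2.6492 = 5.8 × 1.7246 = 10.0026 m/s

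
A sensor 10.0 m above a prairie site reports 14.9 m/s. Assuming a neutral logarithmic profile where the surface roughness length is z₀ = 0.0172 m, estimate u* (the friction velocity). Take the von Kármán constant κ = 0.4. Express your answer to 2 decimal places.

u* ≈ 0.94 m/s

Log law: V(z) = (u*/κ) · ln(z/z₀) ⇒ u* = κ · V / ln(z/z₀)
u* = 0.4 × 14.9 / ln(10.0/0.0172) = 0.4 × 14.9 / 6.3654
   = 5.9600 / 6.3654 = 0.9363 m/s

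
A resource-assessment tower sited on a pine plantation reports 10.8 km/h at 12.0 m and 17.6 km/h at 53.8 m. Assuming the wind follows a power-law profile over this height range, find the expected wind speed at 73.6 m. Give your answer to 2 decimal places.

First find α: α = ln(V₂/V₁)/ln(z₂/z₁) = ln(17.6/10.8)/ln(53.8/12.0) = 0.48835/1.50037 = 0.3255
Extrapolate from 53.8 m to 73.6 m: V₃ = 17.6 × (73.6/53.8)^0.3255 = 17.6 × 1.1074 = 19.4899 km/h

19.49 km/h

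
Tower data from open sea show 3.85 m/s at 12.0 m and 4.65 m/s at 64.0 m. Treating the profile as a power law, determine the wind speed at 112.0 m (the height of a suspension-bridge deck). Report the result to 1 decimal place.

First find α: α = ln(V₂/V₁)/ln(z₂/z₁) = ln(4.65/3.85)/ln(64.0/12.0) = 0.18879/1.67398 = 0.1128
Extrapolate from 64.0 m to 112.0 m: V₃ = 4.65 × (112.0/64.0)^0.1128 = 4.65 × 1.0651 = 4.9529 m/s

5.0 m/s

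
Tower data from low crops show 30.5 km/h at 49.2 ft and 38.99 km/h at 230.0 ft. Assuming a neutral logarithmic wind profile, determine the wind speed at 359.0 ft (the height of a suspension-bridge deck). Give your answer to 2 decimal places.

41.44 km/h

Log law: V ∝ ln(z/z₀). From the pair, with r = V₁/V₂ = 0.78225,
ln z₀ = (ln z₁ − r·ln z₂)/(1 − r) = (3.8959 − 0.78225×5.4381)/0.21775 = -1.6443 → z₀ = 0.1931 ft
V₃ = V₁ · ln(z₃/z₀)/ln(z₁/z₀) = 30.5 × 7.5277/5.5402 = 41.4411 km/h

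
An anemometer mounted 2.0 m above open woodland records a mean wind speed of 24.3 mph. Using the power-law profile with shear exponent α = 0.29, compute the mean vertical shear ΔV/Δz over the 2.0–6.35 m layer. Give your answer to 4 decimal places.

2.2233 mph/m

Power law: V₂ = V₁ · (z₂/z₁)^α = 24.3 × (3.1750)^0.29 = 33.9713 mph
ΔV/Δz = (33.9713 − 24.3)/(6.35 − 2.0) = 9.6713/4.3500 = 2.22328 mph/m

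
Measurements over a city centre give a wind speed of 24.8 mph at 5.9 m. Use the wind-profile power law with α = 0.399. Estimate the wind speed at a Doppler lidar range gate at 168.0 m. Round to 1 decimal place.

94.4 mph

Power-law profile: V₂ = V₁ · (z₂/z₁)^α
V₂ = 24.8 × (168.0/5.9)^0.399 = 24.8 × (28.4746)^0.399
    = 24.8 × 3.8048 = 94.3583 mph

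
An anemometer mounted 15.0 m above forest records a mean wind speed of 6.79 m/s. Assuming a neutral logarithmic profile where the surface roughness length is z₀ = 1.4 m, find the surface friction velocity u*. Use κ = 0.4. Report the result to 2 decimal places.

u* ≈ 1.15 m/s

Log law: V(z) = (u*/κ) · ln(z/z₀) ⇒ u* = κ · V / ln(z/z₀)
u* = 0.4 × 6.79 / ln(15.0/1.4) = 0.4 × 6.79 / 2.3716
   = 2.7160 / 2.3716 = 1.1452 m/s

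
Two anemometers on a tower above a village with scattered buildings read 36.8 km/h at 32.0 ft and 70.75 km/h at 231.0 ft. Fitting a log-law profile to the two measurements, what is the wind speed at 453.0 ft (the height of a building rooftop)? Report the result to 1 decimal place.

Log law: V ∝ ln(z/z₀). From the pair, with r = V₁/V₂ = 0.52014,
ln z₀ = (ln z₁ − r·ln z₂)/(1 − r) = (3.4657 − 0.52014×5.4424)/0.47986 = 1.3231 → z₀ = 3.755 ft
V₃ = V₁ · ln(z₃/z₀)/ln(z₁/z₀) = 36.8 × 4.7928/2.1426 = 82.3171 km/h

82.3 km/h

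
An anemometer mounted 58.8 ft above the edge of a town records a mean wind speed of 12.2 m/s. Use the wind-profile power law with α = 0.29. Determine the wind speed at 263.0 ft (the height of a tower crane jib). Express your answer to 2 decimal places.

18.84 m/s

Power-law profile: V₂ = V₁ · (z₂/z₁)^α
V₂ = 12.2 × (263.0/58.8)^0.29 = 12.2 × (4.4728)^0.29
    = 12.2 × 1.5441 = 18.8377 m/s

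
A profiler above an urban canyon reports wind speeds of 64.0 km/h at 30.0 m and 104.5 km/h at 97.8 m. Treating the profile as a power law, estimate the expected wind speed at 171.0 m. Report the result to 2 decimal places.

131.76 km/h

First find α: α = ln(V₂/V₁)/ln(z₂/z₁) = ln(104.5/64.0)/ln(97.8/30.0) = 0.49030/1.18173 = 0.4149
Extrapolate from 97.8 m to 171.0 m: V₃ = 104.5 × (171.0/97.8)^0.4149 = 104.5 × 1.2609 = 131.7637 km/h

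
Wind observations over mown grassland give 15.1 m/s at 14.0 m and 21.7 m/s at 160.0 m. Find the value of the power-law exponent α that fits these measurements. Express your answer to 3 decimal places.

Power law: V₂/V₁ = (z₂/z₁)^α ⇒ α = ln(V₂/V₁) / ln(z₂/z₁)
α = ln(21.7/15.1) / ln(160.0/14.0) = ln(1.4371) / ln(11.4286)
  = 0.36262 / 2.43612 = 0.14885

α ≈ 0.149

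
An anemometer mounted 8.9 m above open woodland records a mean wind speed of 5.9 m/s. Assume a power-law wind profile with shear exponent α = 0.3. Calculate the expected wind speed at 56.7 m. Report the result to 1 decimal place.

10.3 m/s

Power-law profile: V₂ = V₁ · (z₂/z₁)^α
V₂ = 5.9 × (56.7/8.9)^0.3 = 5.9 × (6.3708)^0.3
    = 5.9 × 1.7428 = 10.2828 m/s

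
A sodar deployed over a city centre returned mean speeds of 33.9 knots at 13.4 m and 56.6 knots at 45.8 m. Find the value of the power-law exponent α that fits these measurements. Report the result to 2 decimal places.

α ≈ 0.42

Power law: V₂/V₁ = (z₂/z₁)^α ⇒ α = ln(V₂/V₁) / ln(z₂/z₁)
α = ln(56.6/33.9) / ln(45.8/13.4) = ln(1.6696) / ln(3.4179)
  = 0.51259 / 1.22903 = 0.41707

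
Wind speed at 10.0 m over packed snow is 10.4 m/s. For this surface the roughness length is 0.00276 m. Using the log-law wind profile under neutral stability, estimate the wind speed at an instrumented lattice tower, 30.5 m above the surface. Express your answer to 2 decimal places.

11.82 m/s

Log law: V(z) ∝ ln(z/z₀), so V₂/V₁ = ln(z₂/z₀) / ln(z₁/z₀).
ln(30.5/0.00276) = 9.3103, ln(10.0/0.00276) = 8.1951
V₂ = 10.4 × 9.3103/8.1951 = 10.4 × 1.1361 = 11.8152 m/s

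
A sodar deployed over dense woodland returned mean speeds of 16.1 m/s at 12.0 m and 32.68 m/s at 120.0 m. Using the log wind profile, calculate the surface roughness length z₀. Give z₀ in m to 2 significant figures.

Log law: V(z) ∝ ln(z/z₀). With r = V₁/V₂ = 16.1/32.68 = 0.49266,
r · ln(z₂/z₀) = ln(z₁/z₀) ⇒ ln z₀ = (ln z₁ − r·ln z₂)/(1 − r)
ln z₀ = (2.48491 − 0.49266×4.78749) / 0.50734 = 0.2490
z₀ = exp(0.2490) = 1.283 m

z₀ ≈ 1.3 m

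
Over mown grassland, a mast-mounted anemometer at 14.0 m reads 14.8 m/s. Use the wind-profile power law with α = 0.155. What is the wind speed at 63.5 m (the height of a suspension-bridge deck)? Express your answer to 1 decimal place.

18.7 m/s

Power-law profile: V₂ = V₁ · (z₂/z₁)^α
V₂ = 14.8 × (63.5/14.0)^0.155 = 14.8 × (4.5357)^0.155
    = 14.8 × 1.2641 = 18.7086 m/s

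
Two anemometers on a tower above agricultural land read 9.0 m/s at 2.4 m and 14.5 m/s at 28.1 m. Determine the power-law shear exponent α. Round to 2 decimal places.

α ≈ 0.19

Power law: V₂/V₁ = (z₂/z₁)^α ⇒ α = ln(V₂/V₁) / ln(z₂/z₁)
α = ln(14.5/9.0) / ln(28.1/2.4) = ln(1.6111) / ln(11.7083)
  = 0.47692 / 2.46030 = 0.19385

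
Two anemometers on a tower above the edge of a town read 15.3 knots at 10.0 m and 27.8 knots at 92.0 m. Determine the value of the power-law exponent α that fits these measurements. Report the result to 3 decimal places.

α ≈ 0.269

Power law: V₂/V₁ = (z₂/z₁)^α ⇒ α = ln(V₂/V₁) / ln(z₂/z₁)
α = ln(27.8/15.3) / ln(92.0/10.0) = ln(1.8170) / ln(9.2000)
  = 0.59718 / 2.21920 = 0.26910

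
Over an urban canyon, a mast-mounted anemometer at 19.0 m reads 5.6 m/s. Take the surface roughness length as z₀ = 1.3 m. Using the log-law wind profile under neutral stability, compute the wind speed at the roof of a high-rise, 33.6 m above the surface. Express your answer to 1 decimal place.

6.8 m/s

Log law: V(z) ∝ ln(z/z₀), so V₂/V₁ = ln(z₂/z₀) / ln(z₁/z₀).
ln(33.6/1.3) = 3.2522, ln(19.0/1.3) = 2.6821
V₂ = 5.6 × 3.2522/2.6821 = 5.6 × 1.2126 = 6.7903 m/s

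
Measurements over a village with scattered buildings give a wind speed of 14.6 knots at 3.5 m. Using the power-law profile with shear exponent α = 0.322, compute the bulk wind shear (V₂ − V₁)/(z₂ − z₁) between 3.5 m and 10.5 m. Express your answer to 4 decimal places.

Power law: V₂ = V₁ · (z₂/z₁)^α = 14.6 × (3.0000)^0.322 = 20.7963 knots
ΔV/Δz = (20.7963 − 14.6)/(10.5 − 3.5) = 6.1963/7.0000 = 0.88518 knots/m

0.8852 knots/m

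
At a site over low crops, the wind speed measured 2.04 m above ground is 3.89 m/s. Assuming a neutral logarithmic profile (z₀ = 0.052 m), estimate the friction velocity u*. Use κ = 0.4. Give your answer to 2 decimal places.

u* ≈ 0.42 m/s

Log law: V(z) = (u*/κ) · ln(z/z₀) ⇒ u* = κ · V / ln(z/z₀)
u* = 0.4 × 3.89 / ln(2.04/0.052) = 0.4 × 3.89 / 3.6695
   = 1.5560 / 3.6695 = 0.4240 m/s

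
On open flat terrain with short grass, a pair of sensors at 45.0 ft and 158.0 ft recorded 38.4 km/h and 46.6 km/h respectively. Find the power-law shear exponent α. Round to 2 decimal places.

α ≈ 0.15

Power law: V₂/V₁ = (z₂/z₁)^α ⇒ α = ln(V₂/V₁) / ln(z₂/z₁)
α = ln(46.6/38.4) / ln(158.0/45.0) = ln(1.2135) / ln(3.5111)
  = 0.19354 / 1.25593 = 0.15410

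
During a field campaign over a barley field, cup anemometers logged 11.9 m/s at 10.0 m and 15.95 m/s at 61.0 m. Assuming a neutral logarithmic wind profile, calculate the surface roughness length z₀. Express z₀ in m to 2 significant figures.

z₀ ≈ 0.049 m

Log law: V(z) ∝ ln(z/z₀). With r = V₁/V₂ = 11.9/15.95 = 0.74608,
r · ln(z₂/z₀) = ln(z₁/z₀) ⇒ ln z₀ = (ln z₁ − r·ln z₂)/(1 − r)
ln z₀ = (2.30259 − 0.74608×4.11087) / 0.25392 = -3.0107
z₀ = exp(-3.0107) = 0.04926 m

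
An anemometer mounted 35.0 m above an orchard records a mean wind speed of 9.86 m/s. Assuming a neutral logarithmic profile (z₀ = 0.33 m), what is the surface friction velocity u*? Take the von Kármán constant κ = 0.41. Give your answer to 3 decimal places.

u* ≈ 0.867 m/s

Log law: V(z) = (u*/κ) · ln(z/z₀) ⇒ u* = κ · V / ln(z/z₀)
u* = 0.41 × 9.86 / ln(35.0/0.33) = 0.41 × 9.86 / 4.6640
   = 4.0426 / 4.6640 = 0.8668 m/s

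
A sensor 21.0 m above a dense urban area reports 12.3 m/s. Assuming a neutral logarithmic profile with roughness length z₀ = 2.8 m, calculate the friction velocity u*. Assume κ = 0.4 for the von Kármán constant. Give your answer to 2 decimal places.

Log law: V(z) = (u*/κ) · ln(z/z₀) ⇒ u* = κ · V / ln(z/z₀)
u* = 0.4 × 12.3 / ln(21.0/2.8) = 0.4 × 12.3 / 2.0149
   = 4.9200 / 2.0149 = 2.4418 m/s

u* ≈ 2.44 m/s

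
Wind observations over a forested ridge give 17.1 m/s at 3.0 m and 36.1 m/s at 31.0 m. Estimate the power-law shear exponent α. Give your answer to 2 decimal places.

Power law: V₂/V₁ = (z₂/z₁)^α ⇒ α = ln(V₂/V₁) / ln(z₂/z₁)
α = ln(36.1/17.1) / ln(31.0/3.0) = ln(2.1111) / ln(10.3333)
  = 0.74721 / 2.33537 = 0.31995

α ≈ 0.32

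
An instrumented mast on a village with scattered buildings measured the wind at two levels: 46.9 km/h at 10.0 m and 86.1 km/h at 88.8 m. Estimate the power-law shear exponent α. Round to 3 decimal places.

α ≈ 0.278

Power law: V₂/V₁ = (z₂/z₁)^α ⇒ α = ln(V₂/V₁) / ln(z₂/z₁)
α = ln(86.1/46.9) / ln(88.8/10.0) = ln(1.8358) / ln(8.8800)
  = 0.60749 / 2.18380 = 0.27818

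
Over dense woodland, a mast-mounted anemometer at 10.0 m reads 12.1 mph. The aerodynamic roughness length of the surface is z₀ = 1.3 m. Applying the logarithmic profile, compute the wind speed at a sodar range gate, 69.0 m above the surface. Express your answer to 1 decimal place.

Log law: V(z) ∝ ln(z/z₀), so V₂/V₁ = ln(z₂/z₀) / ln(z₁/z₀).
ln(69.0/1.3) = 3.9717, ln(10.0/1.3) = 2.0402
V₂ = 12.1 × 3.9717/2.0402 = 12.1 × 1.9467 = 23.5553 mph

23.6 mph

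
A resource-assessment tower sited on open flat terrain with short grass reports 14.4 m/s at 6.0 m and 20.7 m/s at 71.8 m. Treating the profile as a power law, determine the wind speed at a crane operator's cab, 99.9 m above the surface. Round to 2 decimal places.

First find α: α = ln(V₂/V₁)/ln(z₂/z₁) = ln(20.7/14.4)/ln(71.8/6.0) = 0.36291/2.48213 = 0.1462
Extrapolate from 71.8 m to 99.9 m: V₃ = 20.7 × (99.9/71.8)^0.1462 = 20.7 × 1.0495 = 21.7241 m/s

21.72 m/s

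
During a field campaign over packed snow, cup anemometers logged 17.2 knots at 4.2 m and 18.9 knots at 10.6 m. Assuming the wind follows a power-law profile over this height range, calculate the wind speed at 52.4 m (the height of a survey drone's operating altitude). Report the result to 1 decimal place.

22.2 knots

First find α: α = ln(V₂/V₁)/ln(z₂/z₁) = ln(18.9/17.2)/ln(10.6/4.2) = 0.09425/0.92577 = 0.1018
Extrapolate from 10.6 m to 52.4 m: V₃ = 18.9 × (52.4/10.6)^0.1018 = 18.9 × 1.1767 = 22.2393 knots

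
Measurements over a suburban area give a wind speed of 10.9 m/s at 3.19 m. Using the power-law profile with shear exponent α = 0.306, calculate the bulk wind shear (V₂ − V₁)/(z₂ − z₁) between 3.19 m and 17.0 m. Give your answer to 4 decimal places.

Power law: V₂ = V₁ · (z₂/z₁)^α = 10.9 × (5.3292)^0.306 = 18.1880 m/s
ΔV/Δz = (18.1880 − 10.9)/(17.0 − 3.19) = 7.2880/13.8100 = 0.52773 m/s/m

0.5277 m/s/m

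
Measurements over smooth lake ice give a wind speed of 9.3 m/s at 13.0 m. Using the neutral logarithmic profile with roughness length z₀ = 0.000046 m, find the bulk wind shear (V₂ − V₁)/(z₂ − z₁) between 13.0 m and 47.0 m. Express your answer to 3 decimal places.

Log law: V₂ = V₁ · ln(z₂/z₀)/ln(z₁/z₀) = 9.3 × 13.8370/12.5518 = 10.2522 m/s
ΔV/Δz = (10.2522 − 9.3)/(47.0 − 13.0) = 0.9522/34.0000 = 0.02801 m/s/m

0.028 m/s/m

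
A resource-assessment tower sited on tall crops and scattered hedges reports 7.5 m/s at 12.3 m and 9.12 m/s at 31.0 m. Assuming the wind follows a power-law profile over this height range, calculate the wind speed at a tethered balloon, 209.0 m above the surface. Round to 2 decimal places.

First find α: α = ln(V₂/V₁)/ln(z₂/z₁) = ln(9.12/7.5)/ln(31.0/12.3) = 0.19557/0.92439 = 0.2116
Extrapolate from 31.0 m to 209.0 m: V₃ = 9.12 × (209.0/31.0)^0.2116 = 9.12 × 1.4974 = 13.6564 m/s

13.66 m/s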